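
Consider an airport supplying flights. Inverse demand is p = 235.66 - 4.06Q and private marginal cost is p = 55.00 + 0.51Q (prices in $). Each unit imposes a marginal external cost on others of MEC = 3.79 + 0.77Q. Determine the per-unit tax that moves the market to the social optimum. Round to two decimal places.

tax = $29.29 per unit

Social marginal cost = private MC + MEC = 58.79 + 1.28Q.
Set SMC = demand: 58.79 + 1.28Q = 235.66 - 4.06Q → Q* = 33.1217.
The Pigouvian tax equals MEC at Q*: 3.79 + 0.77×33.1217 = 29.2937.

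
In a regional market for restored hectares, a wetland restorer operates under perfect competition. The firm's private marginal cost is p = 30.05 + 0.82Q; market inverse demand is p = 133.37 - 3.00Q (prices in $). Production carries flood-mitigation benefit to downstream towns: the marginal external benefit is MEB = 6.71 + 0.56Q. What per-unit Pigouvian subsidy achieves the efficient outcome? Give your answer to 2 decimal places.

subsidy = $25.61 per unit

Social marginal cost = private MC − MEB = 23.34 + 0.26Q.
Set SMC = demand: 23.34 + 0.26Q = 133.37 - 3.00Q → Q* = 33.7515.
The Pigouvian subsidy equals MEB at Q*: 6.71 + 0.56×33.7515 = 25.6108.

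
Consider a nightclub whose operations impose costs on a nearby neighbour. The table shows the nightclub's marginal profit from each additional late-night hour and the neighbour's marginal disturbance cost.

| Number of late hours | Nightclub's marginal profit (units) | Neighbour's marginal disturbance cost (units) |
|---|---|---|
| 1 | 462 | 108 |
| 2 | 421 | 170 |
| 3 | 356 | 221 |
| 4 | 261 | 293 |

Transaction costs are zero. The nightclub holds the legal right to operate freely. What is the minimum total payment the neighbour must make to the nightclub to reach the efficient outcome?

Left alone the nightclub would choose level 4 (marginal profit stays positive).
Efficient level: k* = 3 (marginal profit ≥ marginal disturbance cost through 3).
The neighbour must at least cover the nightclub's forgone profit from cutting 4→3: 261 = 261.

261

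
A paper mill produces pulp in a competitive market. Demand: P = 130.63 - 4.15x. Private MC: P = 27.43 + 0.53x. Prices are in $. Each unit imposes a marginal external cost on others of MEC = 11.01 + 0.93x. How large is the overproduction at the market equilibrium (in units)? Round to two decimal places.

5.62 units

Market equilibrium (private): 27.43 + 0.53x = 130.63 - 4.15x → x_m = 22.0513.
Social marginal cost = private MC + MEC = 38.44 + 1.46x.
Set SMC = demand: 38.44 + 1.46x = 130.63 - 4.15x → x* = 16.4332.
Gap = |22.0513 − 16.4332| = 5.6181.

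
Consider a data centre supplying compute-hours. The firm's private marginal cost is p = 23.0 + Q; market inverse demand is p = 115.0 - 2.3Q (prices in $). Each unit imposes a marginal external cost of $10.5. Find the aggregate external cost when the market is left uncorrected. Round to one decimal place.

Market equilibrium (private): 23.0 + Q = 115.0 - 2.3Q → Q_m = 27.8788.
Total external cost = MEC × Q_m = 10.5 × 27.8788 = 292.7274.

$292.7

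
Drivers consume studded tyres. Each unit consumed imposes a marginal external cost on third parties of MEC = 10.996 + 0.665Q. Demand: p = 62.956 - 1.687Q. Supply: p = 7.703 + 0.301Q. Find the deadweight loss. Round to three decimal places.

Market equilibrium (private): 7.703 + 0.301Q = 62.956 - 1.687Q → Q_m = 27.7933.
Social marginal benefit = demand − MEC = 51.960 - 2.352Q.
Set SMB = MC: 51.960 - 2.352Q = 7.703 + 0.301Q → Q* = 16.6819.
Height of the DWL triangle at Q_m is MC(Q_m) − SMB(Q_m) = MEC(Q_m) = 29.4785.
DWL = ½ × 11.1114 × 29.4785 = 163.7737.

DWL = 163.774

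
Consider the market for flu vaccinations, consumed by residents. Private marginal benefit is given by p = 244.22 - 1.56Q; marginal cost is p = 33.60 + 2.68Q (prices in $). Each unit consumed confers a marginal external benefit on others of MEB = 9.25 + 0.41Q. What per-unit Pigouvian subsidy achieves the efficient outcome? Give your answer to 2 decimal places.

Social marginal benefit = demand + MEB = 253.47 - 1.15Q.
Set SMB = MC: 253.47 - 1.15Q = 33.60 + 2.68Q → Q* = 57.4073.
The Pigouvian subsidy equals MEB at Q*: 9.25 + 0.41×57.4073 = 32.7870.

subsidy = $32.79 per unit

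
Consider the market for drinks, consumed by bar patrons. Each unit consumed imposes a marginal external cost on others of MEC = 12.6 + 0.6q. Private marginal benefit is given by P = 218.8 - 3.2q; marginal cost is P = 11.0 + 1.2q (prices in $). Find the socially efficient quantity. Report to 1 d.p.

Social marginal benefit = demand − MEC = 206.2 - 3.8q.
Set SMB = MC: 206.2 - 3.8q = 11.0 + 1.2q → q* = 39.0400.

q* = 39.0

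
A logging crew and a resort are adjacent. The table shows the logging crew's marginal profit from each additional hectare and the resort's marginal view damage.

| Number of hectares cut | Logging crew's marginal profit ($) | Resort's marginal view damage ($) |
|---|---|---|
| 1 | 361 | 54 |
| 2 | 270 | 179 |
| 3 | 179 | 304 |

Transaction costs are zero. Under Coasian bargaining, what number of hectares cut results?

2

Bargaining reaches the level where marginal profit last exceeds marginal view damage.
That holds through level 2 (270 ≥ 179) but not at 3 (179 < 304).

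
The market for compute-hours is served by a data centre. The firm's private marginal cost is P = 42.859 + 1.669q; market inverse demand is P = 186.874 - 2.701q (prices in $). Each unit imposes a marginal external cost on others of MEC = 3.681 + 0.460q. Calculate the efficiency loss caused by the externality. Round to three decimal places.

Market equilibrium (private): 42.859 + 1.669q = 186.874 - 2.701q → q_m = 32.9554.
Social marginal cost = private MC + MEC = 46.540 + 2.129q.
Set SMC = demand: 46.540 + 2.129q = 186.874 - 2.701q → q* = 29.0547.
Height of the DWL triangle at q_m is SMC(q_m) − demand(q_m) = MEC(q_m) = 18.8405.
DWL = ½ × 3.9007 × 18.8405 = 36.7456.

DWL = $36.746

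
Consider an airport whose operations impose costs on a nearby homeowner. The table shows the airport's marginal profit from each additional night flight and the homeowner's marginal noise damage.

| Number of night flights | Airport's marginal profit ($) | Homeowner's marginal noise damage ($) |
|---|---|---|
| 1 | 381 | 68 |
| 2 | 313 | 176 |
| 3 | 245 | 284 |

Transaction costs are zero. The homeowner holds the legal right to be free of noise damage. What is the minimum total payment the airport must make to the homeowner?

$244

Efficient level: marginal profit ≥ marginal noise damage through level 2, so k* = 2.
With the homeowner holding the right, the airport must at least compensate total damage at k*: 68 + 176 = 244.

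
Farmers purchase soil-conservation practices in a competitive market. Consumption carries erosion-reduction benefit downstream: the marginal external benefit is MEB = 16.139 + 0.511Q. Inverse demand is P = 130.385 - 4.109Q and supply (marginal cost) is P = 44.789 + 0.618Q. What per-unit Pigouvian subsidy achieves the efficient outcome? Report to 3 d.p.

subsidy = 28.470 per unit

Social marginal benefit = demand + MEB = 146.524 - 3.598Q.
Set SMB = MC: 146.524 - 3.598Q = 44.789 + 0.618Q → Q* = 24.1307.
The Pigouvian subsidy equals MEB at Q*: 16.139 + 0.511×24.1307 = 28.4698.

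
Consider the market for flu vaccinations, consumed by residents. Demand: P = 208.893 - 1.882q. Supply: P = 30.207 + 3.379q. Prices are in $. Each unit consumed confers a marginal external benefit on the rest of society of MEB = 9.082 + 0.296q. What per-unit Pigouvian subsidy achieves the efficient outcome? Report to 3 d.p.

Social marginal benefit = demand + MEB = 217.975 - 1.586q.
Set SMB = MC: 217.975 - 1.586q = 30.207 + 3.379q → q* = 37.8183.
The Pigouvian subsidy equals MEB at q*: 9.082 + 0.296×37.8183 = 20.2762.

subsidy = $20.276 per unit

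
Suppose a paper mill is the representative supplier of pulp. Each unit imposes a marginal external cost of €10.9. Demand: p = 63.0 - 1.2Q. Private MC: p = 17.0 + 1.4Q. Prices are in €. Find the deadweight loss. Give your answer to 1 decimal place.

Market equilibrium (private): 17.0 + 1.4Q = 63.0 - 1.2Q → Q_m = 17.6923.
Social marginal cost = private MC + MEC = 27.9 + 1.4Q.
Set SMC = demand: 27.9 + 1.4Q = 63.0 - 1.2Q → Q* = 13.5000.
Between Q* and Q_m the wedge SMC − demand runs linearly from 0 to MEC(Q_m), so the loss is a triangle.
DWL = ½ × 4.1923 × 10.9000 = 22.8480.

DWL = €22.8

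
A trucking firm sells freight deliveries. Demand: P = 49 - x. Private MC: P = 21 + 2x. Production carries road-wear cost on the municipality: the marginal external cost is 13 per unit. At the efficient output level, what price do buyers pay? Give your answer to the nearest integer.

P = 44

Social marginal cost = private MC + MEC = 34 + 2x.
Set SMC = demand: 34 + 2x = 49 - x → x* = 5.0000.
Consumer price on the demand curve at x*: 49 − 1×5.0000 = 44.0000.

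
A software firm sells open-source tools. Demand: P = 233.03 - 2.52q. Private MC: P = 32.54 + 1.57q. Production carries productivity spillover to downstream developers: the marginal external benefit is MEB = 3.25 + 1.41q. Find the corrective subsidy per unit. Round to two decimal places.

subsidy = 110.44 per unit

Social marginal cost = private MC − MEB = 29.29 + 0.16q.
Set SMC = demand: 29.29 + 0.16q = 233.03 - 2.52q → q* = 76.0224.
The Pigouvian subsidy equals MEB at q*: 3.25 + 1.41×76.0224 = 110.4416.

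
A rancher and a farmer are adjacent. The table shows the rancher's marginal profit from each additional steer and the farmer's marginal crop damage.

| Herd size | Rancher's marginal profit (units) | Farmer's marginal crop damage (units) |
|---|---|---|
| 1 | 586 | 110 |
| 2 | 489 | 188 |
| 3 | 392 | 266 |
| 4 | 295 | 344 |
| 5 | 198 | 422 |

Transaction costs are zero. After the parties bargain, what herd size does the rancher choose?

3

Bargaining reaches the level where marginal profit last exceeds marginal crop damage.
That holds through level 3 (392 ≥ 266) but not at 4 (295 < 344).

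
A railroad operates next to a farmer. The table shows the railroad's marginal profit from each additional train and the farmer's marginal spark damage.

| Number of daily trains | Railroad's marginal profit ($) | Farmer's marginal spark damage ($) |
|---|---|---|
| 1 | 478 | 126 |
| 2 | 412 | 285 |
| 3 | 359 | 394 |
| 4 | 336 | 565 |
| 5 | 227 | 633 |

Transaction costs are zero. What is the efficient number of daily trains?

2

Bargaining reaches the level where marginal profit last exceeds marginal spark damage.
That holds through level 2 (412 ≥ 285) but not at 3 (359 < 394).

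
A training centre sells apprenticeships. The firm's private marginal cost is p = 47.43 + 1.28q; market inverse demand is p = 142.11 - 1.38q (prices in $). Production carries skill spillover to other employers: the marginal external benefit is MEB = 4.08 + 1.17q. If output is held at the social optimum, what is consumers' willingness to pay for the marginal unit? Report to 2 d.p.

P = $50.64

Social marginal cost = private MC − MEB = 43.35 + 0.11q.
Set SMC = demand: 43.35 + 0.11q = 142.11 - 1.38q → q* = 66.2819.
Consumer price on the demand curve at q*: 142.11 − 1.38×66.2819 = 50.6410.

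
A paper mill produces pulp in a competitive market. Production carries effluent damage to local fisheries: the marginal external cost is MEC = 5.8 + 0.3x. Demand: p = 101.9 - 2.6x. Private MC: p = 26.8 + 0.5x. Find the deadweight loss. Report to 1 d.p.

Market equilibrium (private): 26.8 + 0.5x = 101.9 - 2.6x → x_m = 24.2258.
Social marginal cost = private MC + MEC = 32.6 + 0.8x.
Set SMC = demand: 32.6 + 0.8x = 101.9 - 2.6x → x* = 20.3824.
The loss is the area between SMC and demand from x* to x_m; with linear curves that's a triangle of height MEC(x_m).
DWL = ½ × 3.8434 × 13.0677 = 25.1122.

DWL = 25.1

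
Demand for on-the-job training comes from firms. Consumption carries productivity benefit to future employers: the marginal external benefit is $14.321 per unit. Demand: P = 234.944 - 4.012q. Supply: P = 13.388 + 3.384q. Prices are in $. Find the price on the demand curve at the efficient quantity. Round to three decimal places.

P = $106.991

Social marginal benefit = demand + MEB = 249.265 - 4.012q.
Set SMB = MC: 249.265 - 4.012q = 13.388 + 3.384q → q* = 31.8925.
Consumer price on the demand curve at q*: 234.944 − 4.012×31.8925 = 106.9913.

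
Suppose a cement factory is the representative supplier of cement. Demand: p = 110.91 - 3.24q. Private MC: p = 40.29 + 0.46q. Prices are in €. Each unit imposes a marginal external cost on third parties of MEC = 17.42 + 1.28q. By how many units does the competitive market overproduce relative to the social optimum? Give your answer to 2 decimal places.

8.40 units

Market equilibrium (private): 40.29 + 0.46q = 110.91 - 3.24q → q_m = 19.0865.
Social marginal cost = private MC + MEC = 57.71 + 1.74q.
Set SMC = demand: 57.71 + 1.74q = 110.91 - 3.24q → q* = 10.6827.
Gap = |19.0865 − 10.6827| = 8.4038.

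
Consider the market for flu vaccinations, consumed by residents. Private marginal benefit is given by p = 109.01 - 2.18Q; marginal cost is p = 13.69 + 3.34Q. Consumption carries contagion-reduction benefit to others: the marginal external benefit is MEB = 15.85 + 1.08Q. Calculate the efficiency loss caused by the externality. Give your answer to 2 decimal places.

DWL = 134.03

Market equilibrium (private): 13.69 + 3.34Q = 109.01 - 2.18Q → Q_m = 17.2681.
Social marginal benefit = demand + MEB = 124.86 - 1.10Q.
Set SMB = MC: 124.86 - 1.10Q = 13.69 + 3.34Q → Q* = 25.0383.
Between Q* and Q_m the wedge SMB − MC runs linearly from 0 to MEB(Q_m), so the loss is a triangle.
DWL = ½ × 7.7702 × 34.4996 = 134.0344.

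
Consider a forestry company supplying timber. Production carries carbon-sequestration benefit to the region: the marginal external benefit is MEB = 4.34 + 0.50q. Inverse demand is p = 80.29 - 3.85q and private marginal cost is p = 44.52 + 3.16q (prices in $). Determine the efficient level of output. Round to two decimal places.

q* = 6.16

Social marginal cost = private MC − MEB = 40.18 + 2.66q.
Set SMC = demand: 40.18 + 2.66q = 80.29 - 3.85q → q* = 6.1613.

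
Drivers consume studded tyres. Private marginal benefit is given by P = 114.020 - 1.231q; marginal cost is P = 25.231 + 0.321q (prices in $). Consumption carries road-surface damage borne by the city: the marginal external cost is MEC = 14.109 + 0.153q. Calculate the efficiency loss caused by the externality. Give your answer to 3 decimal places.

DWL = $153.276

Market equilibrium (private): 25.231 + 0.321q = 114.020 - 1.231q → q_m = 57.2094.
Social marginal benefit = demand − MEC = 99.911 - 1.384q.
Set SMB = MC: 99.911 - 1.384q = 25.231 + 0.321q → q* = 43.8006.
Height of the DWL triangle at q_m is MC(q_m) − SMB(q_m) = MEC(q_m) = 22.8620.
DWL = ½ × 13.4088 × 22.8620 = 153.2760.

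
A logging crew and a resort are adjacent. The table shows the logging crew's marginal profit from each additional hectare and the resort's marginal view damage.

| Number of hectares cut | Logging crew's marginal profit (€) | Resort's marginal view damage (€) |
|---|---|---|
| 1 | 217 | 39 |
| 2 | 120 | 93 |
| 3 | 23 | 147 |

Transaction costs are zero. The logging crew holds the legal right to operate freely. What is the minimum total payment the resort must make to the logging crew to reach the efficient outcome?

€23

Left alone the logging crew would choose level 3 (marginal profit stays positive).
Efficient level: k* = 2 (marginal profit ≥ marginal view damage through 2).
The resort must at least cover the logging crew's forgone profit from cutting 3→2: 23 = 23.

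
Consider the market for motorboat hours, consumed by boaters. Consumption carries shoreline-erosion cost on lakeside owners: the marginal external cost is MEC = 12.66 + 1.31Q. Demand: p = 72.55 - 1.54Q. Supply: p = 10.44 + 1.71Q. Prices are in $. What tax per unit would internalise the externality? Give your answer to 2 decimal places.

Social marginal benefit = demand − MEC = 59.89 - 2.85Q.
Set SMB = MC: 59.89 - 2.85Q = 10.44 + 1.71Q → Q* = 10.8443.
The Pigouvian tax equals MEC at Q*: 12.66 + 1.31×10.8443 = 26.8660.

tax = $26.87 per unit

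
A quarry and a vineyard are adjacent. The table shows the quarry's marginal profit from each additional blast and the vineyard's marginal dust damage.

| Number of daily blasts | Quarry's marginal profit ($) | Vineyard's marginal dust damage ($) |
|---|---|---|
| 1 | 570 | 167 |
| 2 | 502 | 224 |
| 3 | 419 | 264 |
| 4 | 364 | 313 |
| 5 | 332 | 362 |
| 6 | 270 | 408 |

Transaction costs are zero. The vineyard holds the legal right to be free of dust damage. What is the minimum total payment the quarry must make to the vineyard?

$968

Efficient level: marginal profit ≥ marginal dust damage through level 4, so k* = 4.
With the vineyard holding the right, the quarry must at least compensate total damage at k*: 167 + 224 + 264 + 313 = 968.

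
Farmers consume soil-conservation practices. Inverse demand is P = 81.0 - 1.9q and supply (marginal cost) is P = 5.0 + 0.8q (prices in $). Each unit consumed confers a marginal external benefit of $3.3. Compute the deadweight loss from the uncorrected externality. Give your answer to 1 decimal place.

DWL = $2.0

Market equilibrium (private): 5.0 + 0.8q = 81.0 - 1.9q → q_m = 28.1481.
Social marginal benefit = demand + MEB = 84.3 - 1.9q.
Set SMB = MC: 84.3 - 1.9q = 5.0 + 0.8q → q* = 29.3704.
Height of the DWL triangle at q_m is SMB(q_m) − MC(q_m) = MEB(q_m) = 3.3000.
DWL = ½ × 1.2223 × 3.3000 = 2.0168.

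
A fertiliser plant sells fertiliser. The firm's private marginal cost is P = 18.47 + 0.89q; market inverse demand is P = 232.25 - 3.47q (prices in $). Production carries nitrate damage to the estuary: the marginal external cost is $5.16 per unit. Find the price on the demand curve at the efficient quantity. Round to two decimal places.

P = $66.22

Social marginal cost = private MC + MEC = 23.63 + 0.89q.
Set SMC = demand: 23.63 + 0.89q = 232.25 - 3.47q → q* = 47.8486.
Consumer price on the demand curve at q*: 232.25 − 3.47×47.8486 = 66.2154.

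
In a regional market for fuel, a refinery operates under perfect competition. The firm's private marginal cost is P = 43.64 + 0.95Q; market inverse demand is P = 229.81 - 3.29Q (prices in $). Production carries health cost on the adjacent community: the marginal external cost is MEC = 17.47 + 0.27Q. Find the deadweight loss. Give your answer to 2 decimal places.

DWL = $95.34

Market equilibrium (private): 43.64 + 0.95Q = 229.81 - 3.29Q → Q_m = 43.9080.
Social marginal cost = private MC + MEC = 61.11 + 1.22Q.
Set SMC = demand: 61.11 + 1.22Q = 229.81 - 3.29Q → Q* = 37.4058.
The loss is the area between SMC and demand from Q* to Q_m; with linear curves that's a triangle of height MEC(Q_m).
DWL = ½ × 6.5022 × 29.3252 = 95.3392.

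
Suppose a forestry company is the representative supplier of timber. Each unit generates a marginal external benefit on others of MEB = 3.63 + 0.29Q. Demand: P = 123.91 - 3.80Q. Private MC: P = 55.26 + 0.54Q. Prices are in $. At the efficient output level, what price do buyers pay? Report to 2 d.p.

Social marginal cost = private MC − MEB = 51.63 + 0.25Q.
Set SMC = demand: 51.63 + 0.25Q = 123.91 - 3.80Q → Q* = 17.8469.
Consumer price on the demand curve at Q*: 123.91 − 3.80×17.8469 = 56.0918.

P = $56.09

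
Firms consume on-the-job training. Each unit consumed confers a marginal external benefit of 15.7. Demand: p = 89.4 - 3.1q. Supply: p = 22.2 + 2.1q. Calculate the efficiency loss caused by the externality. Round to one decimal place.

Market equilibrium (private): 22.2 + 2.1q = 89.4 - 3.1q → q_m = 12.9231.
Social marginal benefit = demand + MEB = 105.1 - 3.1q.
Set SMB = MC: 105.1 - 3.1q = 22.2 + 2.1q → q* = 15.9423.
Between q* and q_m the wedge SMB − MC runs linearly from 0 to MEB(q_m), so the loss is a triangle.
DWL = ½ × 3.0192 × 15.7000 = 23.7007.

DWL = 23.7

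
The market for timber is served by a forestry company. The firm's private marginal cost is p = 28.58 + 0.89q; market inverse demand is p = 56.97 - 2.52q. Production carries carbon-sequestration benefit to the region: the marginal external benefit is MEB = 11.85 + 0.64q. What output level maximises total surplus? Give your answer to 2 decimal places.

q* = 14.53

Social marginal cost = private MC − MEB = 16.73 + 0.25q.
Set SMC = demand: 16.73 + 0.25q = 56.97 - 2.52q → q* = 14.5271.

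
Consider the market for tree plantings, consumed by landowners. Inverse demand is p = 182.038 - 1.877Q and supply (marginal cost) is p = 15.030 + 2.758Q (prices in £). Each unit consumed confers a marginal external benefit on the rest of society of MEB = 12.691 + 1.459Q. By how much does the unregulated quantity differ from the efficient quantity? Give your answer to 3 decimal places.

Market equilibrium (private): 15.030 + 2.758Q = 182.038 - 1.877Q → Q_m = 36.0319.
Social marginal benefit = demand + MEB = 194.729 - 0.418Q.
Set SMB = MC: 194.729 - 0.418Q = 15.030 + 2.758Q → Q* = 56.5803.
Gap = |36.0319 − 56.5803| = 20.5484.

20.548 units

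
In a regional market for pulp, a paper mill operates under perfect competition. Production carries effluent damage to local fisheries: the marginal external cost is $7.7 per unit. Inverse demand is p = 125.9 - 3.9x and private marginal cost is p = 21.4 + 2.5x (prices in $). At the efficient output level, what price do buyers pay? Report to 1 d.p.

Social marginal cost = private MC + MEC = 29.1 + 2.5x.
Set SMC = demand: 29.1 + 2.5x = 125.9 - 3.9x → x* = 15.1250.
Consumer price on the demand curve at x*: 125.9 − 3.9×15.1250 = 66.9125.

P = $66.9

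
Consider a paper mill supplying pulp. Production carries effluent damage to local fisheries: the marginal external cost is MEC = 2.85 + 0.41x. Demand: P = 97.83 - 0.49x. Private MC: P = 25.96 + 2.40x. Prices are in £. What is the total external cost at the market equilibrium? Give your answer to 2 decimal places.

Market equilibrium (private): 25.96 + 2.40x = 97.83 - 0.49x → x_m = 24.8685.
Total external cost = ∫₀^{x_m} (2.85 + 0.41x) dx = 2.85×24.8685 + ½×0.41×24.8685² = 197.6559.

£197.66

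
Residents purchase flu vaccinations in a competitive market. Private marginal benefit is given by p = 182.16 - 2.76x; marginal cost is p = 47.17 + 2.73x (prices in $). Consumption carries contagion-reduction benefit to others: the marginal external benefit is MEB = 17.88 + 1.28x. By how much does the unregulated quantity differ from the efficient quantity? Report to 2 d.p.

11.72 units

Market equilibrium (private): 47.17 + 2.73x = 182.16 - 2.76x → x_m = 24.5883.
Social marginal benefit = demand + MEB = 200.04 - 1.48x.
Set SMB = MC: 200.04 - 1.48x = 47.17 + 2.73x → x* = 36.3112.
Gap = |24.5883 − 36.3112| = 11.7229.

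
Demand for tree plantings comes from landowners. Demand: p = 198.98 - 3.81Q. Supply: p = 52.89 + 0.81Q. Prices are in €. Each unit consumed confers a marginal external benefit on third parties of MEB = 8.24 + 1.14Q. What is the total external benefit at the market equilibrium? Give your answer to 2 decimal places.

Market equilibrium (private): 52.89 + 0.81Q = 198.98 - 3.81Q → Q_m = 31.6212.
Total external benefit = ∫₀^{Q_m} (8.24 + 1.14Q) dQ = 8.24×31.6212 + ½×1.14×31.6212² = 830.5019.

€830.50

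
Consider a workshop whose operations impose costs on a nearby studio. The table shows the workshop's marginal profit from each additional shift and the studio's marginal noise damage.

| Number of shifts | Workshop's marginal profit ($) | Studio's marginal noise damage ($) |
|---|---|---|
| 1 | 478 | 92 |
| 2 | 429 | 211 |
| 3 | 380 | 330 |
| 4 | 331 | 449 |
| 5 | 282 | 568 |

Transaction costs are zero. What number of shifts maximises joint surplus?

Bargaining reaches the level where marginal profit last exceeds marginal noise damage.
That holds through level 3 (380 ≥ 330) but not at 4 (331 < 449).

3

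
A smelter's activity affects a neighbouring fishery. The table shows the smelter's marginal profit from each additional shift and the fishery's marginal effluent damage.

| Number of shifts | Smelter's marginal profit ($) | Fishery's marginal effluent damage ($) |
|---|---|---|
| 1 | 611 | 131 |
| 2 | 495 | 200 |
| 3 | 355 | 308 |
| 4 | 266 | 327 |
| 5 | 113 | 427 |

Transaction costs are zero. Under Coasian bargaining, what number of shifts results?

3

Bargaining reaches the level where marginal profit last exceeds marginal effluent damage.
That holds through level 3 (355 ≥ 308) but not at 4 (266 < 327).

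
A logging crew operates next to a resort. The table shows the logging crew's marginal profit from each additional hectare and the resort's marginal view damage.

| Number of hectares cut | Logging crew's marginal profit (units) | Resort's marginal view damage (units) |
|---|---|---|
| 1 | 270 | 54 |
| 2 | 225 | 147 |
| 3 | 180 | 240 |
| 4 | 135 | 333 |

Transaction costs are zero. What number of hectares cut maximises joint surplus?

Bargaining reaches the level where marginal profit last exceeds marginal view damage.
That holds through level 2 (225 ≥ 147) but not at 3 (180 < 240).

2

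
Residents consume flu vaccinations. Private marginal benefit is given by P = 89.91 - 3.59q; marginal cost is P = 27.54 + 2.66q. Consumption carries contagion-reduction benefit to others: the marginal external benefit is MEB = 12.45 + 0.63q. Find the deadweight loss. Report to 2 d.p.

DWL = 31.23

Market equilibrium (private): 27.54 + 2.66q = 89.91 - 3.59q → q_m = 9.9792.
Social marginal benefit = demand + MEB = 102.36 - 2.96q.
Set SMB = MC: 102.36 - 2.96q = 27.54 + 2.66q → q* = 13.3132.
The welfare-loss triangle has base |q_m − q*| and height MEB(q_m) (the vertical gap between SMB and MC is zero at q* and MEB at q_m).
DWL = ½ × 3.3340 × 18.7369 = 31.2344.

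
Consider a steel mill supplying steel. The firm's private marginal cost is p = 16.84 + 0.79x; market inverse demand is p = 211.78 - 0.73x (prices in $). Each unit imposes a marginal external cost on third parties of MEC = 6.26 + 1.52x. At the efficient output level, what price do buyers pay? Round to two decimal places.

P = $166.47

Social marginal cost = private MC + MEC = 23.10 + 2.31x.
Set SMC = demand: 23.10 + 2.31x = 211.78 - 0.73x → x* = 62.0658.
Consumer price on the demand curve at x*: 211.78 − 0.73×62.0658 = 166.4720.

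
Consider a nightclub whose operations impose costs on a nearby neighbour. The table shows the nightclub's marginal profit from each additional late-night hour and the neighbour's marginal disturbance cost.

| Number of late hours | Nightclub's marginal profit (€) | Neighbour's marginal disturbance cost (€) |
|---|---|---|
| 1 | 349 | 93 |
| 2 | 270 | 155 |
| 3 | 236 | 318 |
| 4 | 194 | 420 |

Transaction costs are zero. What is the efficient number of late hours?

Bargaining reaches the level where marginal profit last exceeds marginal disturbance cost.
That holds through level 2 (270 ≥ 155) but not at 3 (236 < 318).

2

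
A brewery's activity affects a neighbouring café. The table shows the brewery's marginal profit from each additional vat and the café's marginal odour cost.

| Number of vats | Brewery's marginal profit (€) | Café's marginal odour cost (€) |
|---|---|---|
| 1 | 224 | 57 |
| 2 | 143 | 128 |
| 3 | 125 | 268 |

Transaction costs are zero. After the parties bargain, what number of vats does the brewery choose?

2

Bargaining reaches the level where marginal profit last exceeds marginal odour cost.
That holds through level 2 (143 ≥ 128) but not at 3 (125 < 268).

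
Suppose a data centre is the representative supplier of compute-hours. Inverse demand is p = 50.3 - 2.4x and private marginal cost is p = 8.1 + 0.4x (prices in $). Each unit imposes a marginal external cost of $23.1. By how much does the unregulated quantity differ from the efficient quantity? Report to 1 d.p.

8.3 units

Market equilibrium (private): 8.1 + 0.4x = 50.3 - 2.4x → x_m = 15.0714.
Social marginal cost = private MC + MEC = 31.2 + 0.4x.
Set SMC = demand: 31.2 + 0.4x = 50.3 - 2.4x → x* = 6.8214.
Gap = |15.0714 − 6.8214| = 8.2500.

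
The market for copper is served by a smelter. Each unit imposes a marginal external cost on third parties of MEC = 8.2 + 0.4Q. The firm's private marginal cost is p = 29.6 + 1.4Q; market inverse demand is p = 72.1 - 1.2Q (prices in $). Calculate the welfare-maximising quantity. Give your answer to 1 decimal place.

Social marginal cost = private MC + MEC = 37.8 + 1.8Q.
Set SMC = demand: 37.8 + 1.8Q = 72.1 - 1.2Q → Q* = 11.4333.

Q* = 11.4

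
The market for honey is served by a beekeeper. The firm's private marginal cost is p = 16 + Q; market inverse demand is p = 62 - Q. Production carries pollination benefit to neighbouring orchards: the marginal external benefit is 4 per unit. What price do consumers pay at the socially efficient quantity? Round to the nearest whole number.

Social marginal cost = private MC − MEB = 12 + Q.
Set SMC = demand: 12 + Q = 62 - Q → Q* = 25.0000.
Consumer price on the demand curve at Q*: 62 − 1×25.0000 = 37.0000.

P = 37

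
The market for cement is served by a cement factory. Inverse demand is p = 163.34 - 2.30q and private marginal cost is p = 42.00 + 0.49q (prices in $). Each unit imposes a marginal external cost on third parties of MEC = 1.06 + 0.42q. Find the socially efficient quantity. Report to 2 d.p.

q* = 37.47

Social marginal cost = private MC + MEC = 43.06 + 0.91q.
Set SMC = demand: 43.06 + 0.91q = 163.34 - 2.30q → q* = 37.4704.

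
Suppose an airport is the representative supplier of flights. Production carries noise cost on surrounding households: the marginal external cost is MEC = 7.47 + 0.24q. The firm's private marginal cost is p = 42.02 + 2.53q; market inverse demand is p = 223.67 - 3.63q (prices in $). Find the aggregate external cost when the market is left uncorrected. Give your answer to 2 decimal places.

Market equilibrium (private): 42.02 + 2.53q = 223.67 - 3.63q → q_m = 29.4886.
Total external cost = ∫₀^{q_m} (7.47 + 0.24q) dq = 7.47×29.4886 + ½×0.24×29.4886² = 324.6291.

$324.63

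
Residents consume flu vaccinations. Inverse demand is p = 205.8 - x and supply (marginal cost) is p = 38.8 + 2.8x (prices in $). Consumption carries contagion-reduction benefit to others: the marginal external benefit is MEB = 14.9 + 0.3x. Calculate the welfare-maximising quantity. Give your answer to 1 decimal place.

x* = 52.0

Social marginal benefit = demand + MEB = 220.7 - 0.7x.
Set SMB = MC: 220.7 - 0.7x = 38.8 + 2.8x → x* = 51.9714.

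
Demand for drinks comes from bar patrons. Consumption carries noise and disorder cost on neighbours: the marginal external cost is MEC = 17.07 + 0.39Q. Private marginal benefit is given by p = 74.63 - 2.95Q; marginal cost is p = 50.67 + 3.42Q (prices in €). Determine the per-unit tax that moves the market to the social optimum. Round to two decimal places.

Social marginal benefit = demand − MEC = 57.56 - 3.34Q.
Set SMB = MC: 57.56 - 3.34Q = 50.67 + 3.42Q → Q* = 1.0192.
The Pigouvian tax equals MEC at Q*: 17.07 + 0.39×1.0192 = 17.4675.

tax = €17.47 per unit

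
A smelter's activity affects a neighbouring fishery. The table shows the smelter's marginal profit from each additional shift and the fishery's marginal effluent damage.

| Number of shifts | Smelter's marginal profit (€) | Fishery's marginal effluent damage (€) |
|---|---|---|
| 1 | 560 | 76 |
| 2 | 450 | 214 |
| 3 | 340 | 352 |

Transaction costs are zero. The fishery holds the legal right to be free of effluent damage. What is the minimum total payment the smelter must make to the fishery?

Efficient level: marginal profit ≥ marginal effluent damage through level 2, so k* = 2.
With the fishery holding the right, the smelter must at least compensate total damage at k*: 76 + 214 = 290.

€290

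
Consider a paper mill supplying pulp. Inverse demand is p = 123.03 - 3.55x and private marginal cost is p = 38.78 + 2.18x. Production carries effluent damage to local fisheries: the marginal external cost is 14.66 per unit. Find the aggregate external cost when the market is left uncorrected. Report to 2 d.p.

Market equilibrium (private): 38.78 + 2.18x = 123.03 - 3.55x → x_m = 14.7033.
Total external cost = MEC × x_m = 14.66 × 14.7033 = 215.5504.

215.55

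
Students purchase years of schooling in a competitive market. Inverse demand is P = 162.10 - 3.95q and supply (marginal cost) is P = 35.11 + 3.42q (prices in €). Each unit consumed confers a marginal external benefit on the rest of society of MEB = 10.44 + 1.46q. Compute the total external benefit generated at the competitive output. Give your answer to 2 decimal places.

Market equilibrium (private): 35.11 + 3.42q = 162.10 - 3.95q → q_m = 17.2307.
Total external benefit = ∫₀^{q_m} (10.44 + 1.46q) dq = 10.44×17.2307 + ½×1.46×17.2307² = 396.6233.

€396.62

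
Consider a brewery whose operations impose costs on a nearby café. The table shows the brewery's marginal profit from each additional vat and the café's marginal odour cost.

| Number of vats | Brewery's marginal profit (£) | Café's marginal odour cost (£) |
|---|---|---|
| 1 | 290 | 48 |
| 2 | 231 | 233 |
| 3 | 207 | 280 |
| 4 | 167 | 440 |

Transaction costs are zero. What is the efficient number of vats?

Bargaining reaches the level where marginal profit last exceeds marginal odour cost.
That holds through level 1 (290 ≥ 48) but not at 2 (231 < 233).

1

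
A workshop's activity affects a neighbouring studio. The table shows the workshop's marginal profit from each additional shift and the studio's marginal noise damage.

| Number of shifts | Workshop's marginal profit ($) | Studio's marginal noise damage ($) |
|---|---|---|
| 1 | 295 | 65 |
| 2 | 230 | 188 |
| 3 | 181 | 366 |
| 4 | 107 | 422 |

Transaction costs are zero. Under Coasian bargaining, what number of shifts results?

Bargaining reaches the level where marginal profit last exceeds marginal noise damage.
That holds through level 2 (230 ≥ 188) but not at 3 (181 < 366).

2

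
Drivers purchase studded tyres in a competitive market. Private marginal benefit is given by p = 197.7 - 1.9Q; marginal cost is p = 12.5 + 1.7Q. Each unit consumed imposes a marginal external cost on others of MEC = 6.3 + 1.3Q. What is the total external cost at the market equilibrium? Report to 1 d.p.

2044.3

Market equilibrium (private): 12.5 + 1.7Q = 197.7 - 1.9Q → Q_m = 51.4444.
Total external cost = ∫₀^{Q_m} (6.3 + 1.3Q) dQ = 6.3×51.4444 + ½×1.3×51.4444² = 2044.3418.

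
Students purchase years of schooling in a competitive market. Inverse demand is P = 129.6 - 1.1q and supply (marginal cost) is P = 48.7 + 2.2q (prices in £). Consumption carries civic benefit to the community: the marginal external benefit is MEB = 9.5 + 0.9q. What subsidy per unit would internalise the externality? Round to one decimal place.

subsidy = £43.4 per unit

Social marginal benefit = demand + MEB = 139.1 - 0.2q.
Set SMB = MC: 139.1 - 0.2q = 48.7 + 2.2q → q* = 37.6667.
The Pigouvian subsidy equals MEB at q*: 9.5 + 0.9×37.6667 = 43.4000.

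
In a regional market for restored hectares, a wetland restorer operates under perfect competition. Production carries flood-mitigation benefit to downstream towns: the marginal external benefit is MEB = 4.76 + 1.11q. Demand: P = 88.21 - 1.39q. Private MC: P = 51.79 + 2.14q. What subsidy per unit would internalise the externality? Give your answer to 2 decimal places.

Social marginal cost = private MC − MEB = 47.03 + 1.03q.
Set SMC = demand: 47.03 + 1.03q = 88.21 - 1.39q → q* = 17.0165.
The Pigouvian subsidy equals MEB at q*: 4.76 + 1.11×17.0165 = 23.6483.

subsidy = 23.65 per unit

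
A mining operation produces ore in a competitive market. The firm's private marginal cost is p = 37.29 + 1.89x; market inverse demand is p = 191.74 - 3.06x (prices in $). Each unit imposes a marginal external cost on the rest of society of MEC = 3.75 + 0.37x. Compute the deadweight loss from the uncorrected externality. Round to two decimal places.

DWL = $21.99

Market equilibrium (private): 37.29 + 1.89x = 191.74 - 3.06x → x_m = 31.2020.
Social marginal cost = private MC + MEC = 41.04 + 2.26x.
Set SMC = demand: 41.04 + 2.26x = 191.74 - 3.06x → x* = 28.3271.
The loss is the area between SMC and demand from x* to x_m; with linear curves that's a triangle of height MEC(x_m).
DWL = ½ × 2.8749 × 15.2947 = 21.9854.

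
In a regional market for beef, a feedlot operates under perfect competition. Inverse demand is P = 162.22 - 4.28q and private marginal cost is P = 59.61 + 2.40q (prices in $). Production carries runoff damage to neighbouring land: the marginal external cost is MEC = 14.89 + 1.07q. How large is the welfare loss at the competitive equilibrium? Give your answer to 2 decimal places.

DWL = $63.31

Market equilibrium (private): 59.61 + 2.40q = 162.22 - 4.28q → q_m = 15.3608.
Social marginal cost = private MC + MEC = 74.50 + 3.47q.
Set SMC = demand: 74.50 + 3.47q = 162.22 - 4.28q → q* = 11.3187.
The welfare-loss triangle has base |q_m − q*| and height MEC(q_m) (the vertical gap between SMC and demand is zero at q* and MEC at q_m).
DWL = ½ × 4.0421 × 31.3260 = 63.3114.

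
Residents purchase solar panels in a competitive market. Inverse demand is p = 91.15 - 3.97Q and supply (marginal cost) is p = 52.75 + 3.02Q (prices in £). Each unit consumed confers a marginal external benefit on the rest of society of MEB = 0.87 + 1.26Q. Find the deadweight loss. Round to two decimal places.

Market equilibrium (private): 52.75 + 3.02Q = 91.15 - 3.97Q → Q_m = 5.4936.
Social marginal benefit = demand + MEB = 92.02 - 2.71Q.
Set SMB = MC: 92.02 - 2.71Q = 52.75 + 3.02Q → Q* = 6.8534.
Height of the DWL triangle at Q_m is SMB(Q_m) − MC(Q_m) = MEB(Q_m) = 7.7919.
DWL = ½ × 1.3598 × 7.7919 = 5.2977.

DWL = £5.30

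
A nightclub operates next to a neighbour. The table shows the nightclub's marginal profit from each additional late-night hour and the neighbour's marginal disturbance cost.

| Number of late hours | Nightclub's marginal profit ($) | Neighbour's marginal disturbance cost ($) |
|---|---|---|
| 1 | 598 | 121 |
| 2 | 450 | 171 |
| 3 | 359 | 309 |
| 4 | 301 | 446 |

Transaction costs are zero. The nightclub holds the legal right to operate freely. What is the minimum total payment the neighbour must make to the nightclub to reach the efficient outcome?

$301

Left alone the nightclub would choose level 4 (marginal profit stays positive).
Efficient level: k* = 3 (marginal profit ≥ marginal disturbance cost through 3).
The neighbour must at least cover the nightclub's forgone profit from cutting 4→3: 301 = 301.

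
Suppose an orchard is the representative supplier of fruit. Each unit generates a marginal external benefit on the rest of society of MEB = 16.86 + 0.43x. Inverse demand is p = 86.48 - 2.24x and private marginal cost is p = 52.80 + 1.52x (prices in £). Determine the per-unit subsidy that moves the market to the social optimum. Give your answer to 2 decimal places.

subsidy = £23.39 per unit

Social marginal cost = private MC − MEB = 35.94 + 1.09x.
Set SMC = demand: 35.94 + 1.09x = 86.48 - 2.24x → x* = 15.1772.
The Pigouvian subsidy equals MEB at x*: 16.86 + 0.43×15.1772 = 23.3862.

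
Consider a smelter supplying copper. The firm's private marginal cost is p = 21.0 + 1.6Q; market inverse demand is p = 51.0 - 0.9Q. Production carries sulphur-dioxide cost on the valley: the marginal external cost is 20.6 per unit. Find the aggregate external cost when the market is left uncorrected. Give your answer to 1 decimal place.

Market equilibrium (private): 21.0 + 1.6Q = 51.0 - 0.9Q → Q_m = 12.0000.
Total external cost = MEC × Q_m = 20.6 × 12.0000 = 247.2000.

247.2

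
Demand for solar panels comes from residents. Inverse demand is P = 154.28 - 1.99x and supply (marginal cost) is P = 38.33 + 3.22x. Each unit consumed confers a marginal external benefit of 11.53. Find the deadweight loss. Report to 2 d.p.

Market equilibrium (private): 38.33 + 3.22x = 154.28 - 1.99x → x_m = 22.2553.
Social marginal benefit = demand + MEB = 165.81 - 1.99x.
Set SMB = MC: 165.81 - 1.99x = 38.33 + 3.22x → x* = 24.4683.
The loss is the area between SMB and MC from x* to x_m; with linear curves that's a triangle of height MEB(x_m).
DWL = ½ × 2.2130 × 11.5300 = 12.7579.

DWL = 12.76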